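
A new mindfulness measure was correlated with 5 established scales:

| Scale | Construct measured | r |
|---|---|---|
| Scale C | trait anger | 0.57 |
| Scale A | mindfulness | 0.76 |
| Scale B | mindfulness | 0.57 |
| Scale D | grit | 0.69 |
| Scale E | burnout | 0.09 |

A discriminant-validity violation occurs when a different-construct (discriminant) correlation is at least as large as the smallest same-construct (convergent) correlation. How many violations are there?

2

Convergent (same construct = mindfulness): Scale A, Scale B.
Smallest convergent = 0.57. Discriminant values: 0.57, 0.69, 0.09; count ≥ 0.57 → 2.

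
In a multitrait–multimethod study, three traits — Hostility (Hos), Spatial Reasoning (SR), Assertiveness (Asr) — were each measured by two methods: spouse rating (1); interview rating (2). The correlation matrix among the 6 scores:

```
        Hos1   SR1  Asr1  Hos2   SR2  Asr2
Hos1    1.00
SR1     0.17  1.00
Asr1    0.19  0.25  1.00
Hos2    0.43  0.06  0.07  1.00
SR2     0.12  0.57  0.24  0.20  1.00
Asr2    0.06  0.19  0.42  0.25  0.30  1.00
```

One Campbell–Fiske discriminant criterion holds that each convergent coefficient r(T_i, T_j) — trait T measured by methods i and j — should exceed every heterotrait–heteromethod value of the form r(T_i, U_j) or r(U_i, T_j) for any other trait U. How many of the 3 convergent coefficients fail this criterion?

0

Convergent coefficients and their comparison sets:
Hos (methods 1·2): 0.43 vs {0.12, 0.06, 0.06, 0.07} → pass.
SR (methods 1·2): 0.57 vs {0.06, 0.12, 0.19, 0.24} → pass.
Asr (methods 1·2): 0.42 vs {0.07, 0.06, 0.24, 0.19} → pass.
0 of 3 fail.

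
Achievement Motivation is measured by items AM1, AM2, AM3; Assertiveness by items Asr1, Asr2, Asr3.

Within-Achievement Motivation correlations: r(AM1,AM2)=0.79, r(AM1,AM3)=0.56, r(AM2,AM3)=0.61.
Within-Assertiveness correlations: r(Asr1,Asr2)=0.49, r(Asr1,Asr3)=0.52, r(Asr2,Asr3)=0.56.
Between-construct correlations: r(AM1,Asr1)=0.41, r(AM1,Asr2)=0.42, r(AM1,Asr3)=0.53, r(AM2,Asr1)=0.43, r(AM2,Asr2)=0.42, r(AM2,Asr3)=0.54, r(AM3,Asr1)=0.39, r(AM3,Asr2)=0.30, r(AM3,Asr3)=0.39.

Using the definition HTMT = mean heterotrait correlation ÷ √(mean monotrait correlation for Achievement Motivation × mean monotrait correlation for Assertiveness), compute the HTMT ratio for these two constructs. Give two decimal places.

Mean heterotrait r = 3.83/9 = 0.4256.
Mean within-AM = 1.96/3 = 0.6533; mean within-Asr = 1.57/3 = 0.5233.
Geometric mean = √(0.6533 × 0.5233) = 0.5847.
HTMT = 0.4256 / 0.5847 = 0.73.

0.73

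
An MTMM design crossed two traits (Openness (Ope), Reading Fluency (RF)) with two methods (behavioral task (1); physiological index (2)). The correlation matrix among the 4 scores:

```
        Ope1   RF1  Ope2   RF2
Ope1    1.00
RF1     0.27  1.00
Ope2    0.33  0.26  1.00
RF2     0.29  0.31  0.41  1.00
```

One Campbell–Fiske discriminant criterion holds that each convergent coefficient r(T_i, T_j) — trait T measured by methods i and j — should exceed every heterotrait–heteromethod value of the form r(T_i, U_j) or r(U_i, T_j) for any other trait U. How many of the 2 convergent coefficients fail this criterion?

0

Convergent coefficients and their comparison sets:
Ope (methods 1·2): 0.33 vs {0.29, 0.26} → pass.
RF (methods 1·2): 0.31 vs {0.26, 0.29} → pass.
0 of 2 fail.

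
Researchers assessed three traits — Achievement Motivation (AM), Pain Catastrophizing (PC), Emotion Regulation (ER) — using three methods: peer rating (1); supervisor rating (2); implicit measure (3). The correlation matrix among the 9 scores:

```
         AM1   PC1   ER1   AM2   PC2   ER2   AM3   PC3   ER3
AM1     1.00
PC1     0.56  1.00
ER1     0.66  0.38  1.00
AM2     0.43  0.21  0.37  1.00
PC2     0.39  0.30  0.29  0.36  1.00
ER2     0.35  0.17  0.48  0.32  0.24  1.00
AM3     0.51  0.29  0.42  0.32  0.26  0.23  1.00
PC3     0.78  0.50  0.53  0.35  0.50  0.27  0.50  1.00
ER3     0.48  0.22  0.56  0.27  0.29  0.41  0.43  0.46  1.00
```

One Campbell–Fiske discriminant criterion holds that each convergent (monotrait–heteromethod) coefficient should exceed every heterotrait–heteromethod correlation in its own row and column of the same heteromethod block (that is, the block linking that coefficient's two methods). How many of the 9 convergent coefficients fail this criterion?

Convergent coefficients and their comparison sets:
AM (methods 1·2): 0.43 vs {0.39, 0.21, 0.35, 0.37} → pass.
AM (methods 1·3): 0.51 vs {0.78, 0.29, 0.48, 0.42} → fail.
AM (methods 2·3): 0.32 vs {0.35, 0.26, 0.27, 0.23} → fail.
PC (methods 1·2): 0.30 vs {0.21, 0.39, 0.17, 0.29} → fail.
PC (methods 1·3): 0.50 vs {0.29, 0.78, 0.22, 0.53} → fail.
PC (methods 2·3): 0.50 vs {0.26, 0.35, 0.29, 0.27} → pass.
ER (methods 1·2): 0.48 vs {0.37, 0.35, 0.29, 0.17} → pass.
ER (methods 1·3): 0.56 vs {0.42, 0.48, 0.53, 0.22} → pass.
ER (methods 2·3): 0.41 vs {0.23, 0.27, 0.27, 0.29} → pass.
4 of 9 fail.

4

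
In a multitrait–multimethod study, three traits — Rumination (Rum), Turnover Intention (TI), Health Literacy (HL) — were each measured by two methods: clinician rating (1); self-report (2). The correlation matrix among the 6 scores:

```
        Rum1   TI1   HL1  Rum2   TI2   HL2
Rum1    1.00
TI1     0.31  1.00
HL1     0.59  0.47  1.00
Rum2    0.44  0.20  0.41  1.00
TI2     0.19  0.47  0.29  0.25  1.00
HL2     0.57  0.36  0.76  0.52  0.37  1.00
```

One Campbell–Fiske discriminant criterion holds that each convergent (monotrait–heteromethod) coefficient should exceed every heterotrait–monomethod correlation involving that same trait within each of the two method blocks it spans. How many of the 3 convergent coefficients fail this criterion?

Convergent coefficients and their comparison sets:
Rum (methods 1·2): 0.44 vs {0.31, 0.25, 0.59, 0.52} → fail.
TI (methods 1·2): 0.47 vs {0.31, 0.25, 0.47, 0.37} → fail.
HL (methods 1·2): 0.76 vs {0.59, 0.52, 0.47, 0.37} → pass.
2 of 3 fail.

2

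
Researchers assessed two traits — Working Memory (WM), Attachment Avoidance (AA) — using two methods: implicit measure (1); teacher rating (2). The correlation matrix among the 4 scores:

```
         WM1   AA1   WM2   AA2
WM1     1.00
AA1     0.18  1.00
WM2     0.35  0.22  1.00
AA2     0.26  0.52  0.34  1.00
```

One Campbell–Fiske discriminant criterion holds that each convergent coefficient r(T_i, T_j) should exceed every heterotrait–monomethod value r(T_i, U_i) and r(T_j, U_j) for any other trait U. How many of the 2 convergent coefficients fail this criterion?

0

Checking each validity diagonal entry against its comparison values:
WM (methods 1·2): 0.35 vs {0.18, 0.34} → pass.
AA (methods 1·2): 0.52 vs {0.18, 0.34} → pass.
0 of 2 fail.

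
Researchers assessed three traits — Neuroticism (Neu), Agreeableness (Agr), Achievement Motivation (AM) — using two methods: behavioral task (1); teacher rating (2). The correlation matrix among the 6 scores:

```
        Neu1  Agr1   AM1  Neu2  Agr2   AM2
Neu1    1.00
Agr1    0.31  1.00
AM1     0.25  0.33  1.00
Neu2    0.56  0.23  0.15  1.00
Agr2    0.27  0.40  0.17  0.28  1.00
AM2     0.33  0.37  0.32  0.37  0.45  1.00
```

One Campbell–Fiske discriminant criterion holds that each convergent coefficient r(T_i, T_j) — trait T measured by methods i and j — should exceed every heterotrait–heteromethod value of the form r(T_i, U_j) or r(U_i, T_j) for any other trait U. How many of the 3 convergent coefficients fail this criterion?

Each convergent coefficient versus the relevant comparison correlations:
Neu (methods 1·2): 0.56 vs {0.27, 0.23, 0.33, 0.15} → pass.
Agr (methods 1·2): 0.40 vs {0.23, 0.27, 0.37, 0.17} → pass.
AM (methods 1·2): 0.32 vs {0.15, 0.33, 0.17, 0.37} → fail.
1 of 3 fail.

1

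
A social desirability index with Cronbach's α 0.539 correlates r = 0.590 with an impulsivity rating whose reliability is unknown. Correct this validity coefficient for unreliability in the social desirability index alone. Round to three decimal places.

Single correction: r_c = r_obs / √r_xx = 0.590 / √0.539 = 0.590 / 0.7342 ≈ 0.804.

0.804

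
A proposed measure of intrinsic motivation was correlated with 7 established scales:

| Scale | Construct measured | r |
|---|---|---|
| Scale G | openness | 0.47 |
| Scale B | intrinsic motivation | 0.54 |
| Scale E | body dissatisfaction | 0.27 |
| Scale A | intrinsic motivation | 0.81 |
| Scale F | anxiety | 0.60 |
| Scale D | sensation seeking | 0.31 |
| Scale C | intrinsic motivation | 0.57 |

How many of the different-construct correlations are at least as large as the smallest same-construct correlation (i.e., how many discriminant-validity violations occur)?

Convergent (same construct = intrinsic motivation): Scale B, Scale A, Scale C.
Smallest convergent = 0.54. Discriminant values: 0.47, 0.27, 0.60, 0.31; count ≥ 0.54 → 1.

1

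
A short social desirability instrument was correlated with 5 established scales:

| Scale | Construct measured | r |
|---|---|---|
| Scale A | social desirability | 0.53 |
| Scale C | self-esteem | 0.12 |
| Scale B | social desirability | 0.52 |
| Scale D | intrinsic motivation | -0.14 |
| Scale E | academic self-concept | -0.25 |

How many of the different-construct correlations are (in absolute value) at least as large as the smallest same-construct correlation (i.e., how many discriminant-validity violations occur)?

Convergent (same construct = social desirability): Scale A, Scale B.
Smallest convergent = 0.52. Discriminant |r|: 0.12, 0.14, 0.25; count ≥ 0.52 → 0.

0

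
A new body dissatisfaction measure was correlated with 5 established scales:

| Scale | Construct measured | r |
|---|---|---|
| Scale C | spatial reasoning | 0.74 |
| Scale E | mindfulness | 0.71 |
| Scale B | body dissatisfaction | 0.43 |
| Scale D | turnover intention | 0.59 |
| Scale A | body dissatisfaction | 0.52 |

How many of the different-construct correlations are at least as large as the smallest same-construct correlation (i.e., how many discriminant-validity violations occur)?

Convergent (same construct = body dissatisfaction): Scale B, Scale A.
Smallest convergent = 0.43. Discriminant values: 0.74, 0.71, 0.59; count ≥ 0.43 → 3.

3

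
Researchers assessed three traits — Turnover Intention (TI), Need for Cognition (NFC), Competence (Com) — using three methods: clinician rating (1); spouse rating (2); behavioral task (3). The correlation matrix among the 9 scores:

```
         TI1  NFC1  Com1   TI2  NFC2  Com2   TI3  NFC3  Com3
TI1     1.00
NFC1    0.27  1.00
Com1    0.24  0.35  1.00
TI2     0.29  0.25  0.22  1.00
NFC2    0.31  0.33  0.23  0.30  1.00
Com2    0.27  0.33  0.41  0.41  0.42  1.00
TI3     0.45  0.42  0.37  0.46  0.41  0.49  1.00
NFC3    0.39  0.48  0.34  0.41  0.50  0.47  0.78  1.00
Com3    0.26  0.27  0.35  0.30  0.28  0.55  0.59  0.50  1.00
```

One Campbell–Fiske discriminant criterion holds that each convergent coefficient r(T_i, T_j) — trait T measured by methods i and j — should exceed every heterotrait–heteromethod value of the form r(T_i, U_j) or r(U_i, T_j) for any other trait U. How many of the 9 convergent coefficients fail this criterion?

4

Each convergent coefficient versus the relevant comparison correlations:
TI (methods 1·2): 0.29 vs {0.31, 0.25, 0.27, 0.22} → fail.
TI (methods 1·3): 0.45 vs {0.39, 0.42, 0.26, 0.37} → pass.
TI (methods 2·3): 0.46 vs {0.41, 0.41, 0.30, 0.49} → fail.
NFC (methods 1·2): 0.33 vs {0.25, 0.31, 0.33, 0.23} → fail.
NFC (methods 1·3): 0.48 vs {0.42, 0.39, 0.27, 0.34} → pass.
NFC (methods 2·3): 0.50 vs {0.41, 0.41, 0.28, 0.47} → pass.
Com (methods 1·2): 0.41 vs {0.22, 0.27, 0.23, 0.33} → pass.
Com (methods 1·3): 0.35 vs {0.37, 0.26, 0.34, 0.27} → fail.
Com (methods 2·3): 0.55 vs {0.49, 0.30, 0.47, 0.28} → pass.
4 of 9 fail.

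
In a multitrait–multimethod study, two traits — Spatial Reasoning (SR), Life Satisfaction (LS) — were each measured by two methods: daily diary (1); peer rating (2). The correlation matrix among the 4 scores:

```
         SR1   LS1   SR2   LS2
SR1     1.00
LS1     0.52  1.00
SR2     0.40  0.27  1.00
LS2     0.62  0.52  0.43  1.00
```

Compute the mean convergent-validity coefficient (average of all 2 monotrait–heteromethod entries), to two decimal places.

Convergent values: 0.40, 0.52; mean = 0.92/2 = 0.46.

0.46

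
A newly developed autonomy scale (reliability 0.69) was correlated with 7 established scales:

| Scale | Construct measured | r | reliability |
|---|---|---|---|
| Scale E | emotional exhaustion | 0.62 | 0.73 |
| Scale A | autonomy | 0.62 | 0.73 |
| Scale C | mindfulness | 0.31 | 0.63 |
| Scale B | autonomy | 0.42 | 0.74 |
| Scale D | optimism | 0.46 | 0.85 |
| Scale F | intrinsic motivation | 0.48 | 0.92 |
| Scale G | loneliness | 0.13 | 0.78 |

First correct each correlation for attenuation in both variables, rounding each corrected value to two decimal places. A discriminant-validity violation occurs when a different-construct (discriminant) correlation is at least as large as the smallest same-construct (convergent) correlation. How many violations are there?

3

Disattenuated r (r / √(r_scale · r_new)):
  Scale E (disc): 0.62 / √(0.73·0.69) = 0.87
  Scale A (conv): 0.62 / √(0.73·0.69) = 0.87
  Scale C (disc): 0.31 / √(0.63·0.69) = 0.47
  Scale B (conv): 0.42 / √(0.74·0.69) = 0.59
  Scale D (disc): 0.46 / √(0.85·0.69) = 0.60
  Scale F (disc): 0.48 / √(0.92·0.69) = 0.60
  Scale G (disc): 0.13 / √(0.78·0.69) = 0.18
Smallest convergent = 0.59. Discriminant values: 0.87, 0.47, 0.60, 0.60, 0.18; count ≥ 0.59 → 3.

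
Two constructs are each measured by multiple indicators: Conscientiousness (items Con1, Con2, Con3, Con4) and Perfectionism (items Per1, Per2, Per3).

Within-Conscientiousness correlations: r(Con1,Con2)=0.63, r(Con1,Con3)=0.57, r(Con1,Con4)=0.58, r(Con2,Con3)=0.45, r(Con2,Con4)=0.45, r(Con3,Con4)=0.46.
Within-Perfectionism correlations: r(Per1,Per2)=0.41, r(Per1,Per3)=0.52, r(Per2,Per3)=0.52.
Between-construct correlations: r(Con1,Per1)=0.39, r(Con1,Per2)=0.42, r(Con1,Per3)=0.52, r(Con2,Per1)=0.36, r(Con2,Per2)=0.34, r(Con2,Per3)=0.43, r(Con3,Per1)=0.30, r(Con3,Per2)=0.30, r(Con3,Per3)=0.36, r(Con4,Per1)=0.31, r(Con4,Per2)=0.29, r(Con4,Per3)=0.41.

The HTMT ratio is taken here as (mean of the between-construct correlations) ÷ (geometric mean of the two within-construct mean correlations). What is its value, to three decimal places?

Mean between = 4.43/12 = 0.3692.
Mean within-Con = 3.14/6 = 0.5233; mean within-Per = 1.45/3 = 0.4833.
Geometric mean = √(0.5233 × 0.4833) = 0.5029.
HTMT = 0.3692 / 0.5029 = 0.734.

0.734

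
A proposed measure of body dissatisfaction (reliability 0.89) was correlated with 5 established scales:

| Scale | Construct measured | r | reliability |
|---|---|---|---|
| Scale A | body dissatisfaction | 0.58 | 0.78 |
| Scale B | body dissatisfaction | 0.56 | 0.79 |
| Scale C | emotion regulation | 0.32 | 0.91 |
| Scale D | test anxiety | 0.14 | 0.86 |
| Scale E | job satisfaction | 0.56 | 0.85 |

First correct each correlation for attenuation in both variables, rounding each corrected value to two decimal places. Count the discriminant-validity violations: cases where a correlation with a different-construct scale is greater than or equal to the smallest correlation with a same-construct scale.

0

Disattenuated r (r / √(r_scale · r_new)):
  Scale A (conv): 0.58 / √(0.78·0.89) = 0.70
  Scale B (conv): 0.56 / √(0.79·0.89) = 0.67
  Scale C (disc): 0.32 / √(0.91·0.89) = 0.36
  Scale D (disc): 0.14 / √(0.86·0.89) = 0.16
  Scale E (disc): 0.56 / √(0.85·0.89) = 0.64
Smallest convergent = 0.67. Discriminant values: 0.36, 0.16, 0.64; count ≥ 0.67 → 0.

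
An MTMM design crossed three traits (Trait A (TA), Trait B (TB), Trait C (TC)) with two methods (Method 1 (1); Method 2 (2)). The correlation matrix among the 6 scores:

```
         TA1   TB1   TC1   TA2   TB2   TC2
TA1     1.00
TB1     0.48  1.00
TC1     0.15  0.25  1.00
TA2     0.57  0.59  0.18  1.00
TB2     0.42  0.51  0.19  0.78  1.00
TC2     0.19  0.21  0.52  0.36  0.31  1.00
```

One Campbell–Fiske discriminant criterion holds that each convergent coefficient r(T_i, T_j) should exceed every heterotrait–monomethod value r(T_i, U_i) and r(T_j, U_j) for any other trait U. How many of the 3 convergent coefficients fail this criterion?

Each convergent coefficient versus the relevant comparison correlations:
TA (methods 1·2): 0.57 vs {0.48, 0.78, 0.15, 0.36} → fail.
TB (methods 1·2): 0.51 vs {0.48, 0.78, 0.25, 0.31} → fail.
TC (methods 1·2): 0.52 vs {0.15, 0.36, 0.25, 0.31} → pass.
2 of 3 fail.

2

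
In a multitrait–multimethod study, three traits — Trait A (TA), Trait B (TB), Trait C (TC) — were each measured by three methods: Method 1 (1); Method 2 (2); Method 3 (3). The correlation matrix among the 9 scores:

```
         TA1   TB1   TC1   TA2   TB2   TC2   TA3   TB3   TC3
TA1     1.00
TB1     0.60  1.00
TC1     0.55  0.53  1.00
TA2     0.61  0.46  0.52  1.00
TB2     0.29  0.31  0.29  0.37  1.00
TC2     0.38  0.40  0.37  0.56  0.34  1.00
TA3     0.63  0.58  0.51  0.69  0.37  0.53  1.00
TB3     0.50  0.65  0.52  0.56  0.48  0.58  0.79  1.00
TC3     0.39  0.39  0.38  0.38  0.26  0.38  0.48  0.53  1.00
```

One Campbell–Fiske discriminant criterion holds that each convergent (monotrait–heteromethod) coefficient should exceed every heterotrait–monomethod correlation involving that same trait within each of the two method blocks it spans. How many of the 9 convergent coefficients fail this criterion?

Checking each validity diagonal entry against its comparison values:
TA (methods 1·2): 0.61 vs {0.60, 0.37, 0.55, 0.56} → pass.
TA (methods 1·3): 0.63 vs {0.60, 0.79, 0.55, 0.48} → fail.
TA (methods 2·3): 0.69 vs {0.37, 0.79, 0.56, 0.48} → fail.
TB (methods 1·2): 0.31 vs {0.60, 0.37, 0.53, 0.34} → fail.
TB (methods 1·3): 0.65 vs {0.60, 0.79, 0.53, 0.53} → fail.
TB (methods 2·3): 0.48 vs {0.37, 0.79, 0.34, 0.53} → fail.
TC (methods 1·2): 0.37 vs {0.55, 0.56, 0.53, 0.34} → fail.
TC (methods 1·3): 0.38 vs {0.55, 0.48, 0.53, 0.53} → fail.
TC (methods 2·3): 0.38 vs {0.56, 0.48, 0.34, 0.53} → fail.
8 of 9 fail.

8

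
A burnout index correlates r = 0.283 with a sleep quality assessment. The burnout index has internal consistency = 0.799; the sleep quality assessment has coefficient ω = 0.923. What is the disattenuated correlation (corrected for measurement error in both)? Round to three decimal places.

0.330

r_true = r_obs / √(r_xx · r_yy) = 0.283 / √(0.799 × 0.923) = 0.283 / √0.737477 = 0.283 / 0.8588 ≈ 0.330.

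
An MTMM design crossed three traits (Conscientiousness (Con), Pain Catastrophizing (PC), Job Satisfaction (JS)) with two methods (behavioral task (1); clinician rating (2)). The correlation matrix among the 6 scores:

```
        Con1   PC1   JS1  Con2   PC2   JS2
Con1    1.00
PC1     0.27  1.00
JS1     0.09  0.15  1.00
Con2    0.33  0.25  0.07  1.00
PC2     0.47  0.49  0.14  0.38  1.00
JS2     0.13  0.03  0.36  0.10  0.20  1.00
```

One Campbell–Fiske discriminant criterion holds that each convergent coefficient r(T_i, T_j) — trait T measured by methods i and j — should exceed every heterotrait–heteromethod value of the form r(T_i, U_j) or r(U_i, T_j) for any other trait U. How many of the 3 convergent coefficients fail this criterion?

Convergent coefficients and their comparison sets:
Con (methods 1·2): 0.33 vs {0.47, 0.25, 0.13, 0.07} → fail.
PC (methods 1·2): 0.49 vs {0.25, 0.47, 0.03, 0.14} → pass.
JS (methods 1·2): 0.36 vs {0.07, 0.13, 0.14, 0.03} → pass.
1 of 3 fail.

1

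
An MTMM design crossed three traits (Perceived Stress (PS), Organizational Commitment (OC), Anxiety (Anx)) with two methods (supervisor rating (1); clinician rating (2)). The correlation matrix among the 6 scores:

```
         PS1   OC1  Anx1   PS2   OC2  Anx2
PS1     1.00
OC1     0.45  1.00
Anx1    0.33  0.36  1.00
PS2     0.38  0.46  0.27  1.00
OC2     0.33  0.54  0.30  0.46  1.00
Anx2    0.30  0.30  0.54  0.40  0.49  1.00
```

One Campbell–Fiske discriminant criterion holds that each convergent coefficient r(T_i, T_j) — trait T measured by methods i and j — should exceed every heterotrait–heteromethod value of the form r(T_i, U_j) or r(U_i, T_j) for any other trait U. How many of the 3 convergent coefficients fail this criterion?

Each convergent coefficient versus the relevant comparison correlations:
PS (methods 1·2): 0.38 vs {0.33, 0.46, 0.30, 0.27} → fail.
OC (methods 1·2): 0.54 vs {0.46, 0.33, 0.30, 0.30} → pass.
Anx (methods 1·2): 0.54 vs {0.27, 0.30, 0.30, 0.30} → pass.
1 of 3 fail.

1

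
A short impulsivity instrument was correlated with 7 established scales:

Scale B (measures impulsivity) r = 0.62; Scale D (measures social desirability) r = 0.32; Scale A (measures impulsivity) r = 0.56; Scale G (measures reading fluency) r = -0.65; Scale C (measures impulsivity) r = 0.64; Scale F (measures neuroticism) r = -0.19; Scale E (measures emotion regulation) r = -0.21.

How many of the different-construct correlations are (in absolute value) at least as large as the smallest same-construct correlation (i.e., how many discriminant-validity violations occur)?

1

Convergent (same construct = impulsivity): Scale B, Scale A, Scale C.
Smallest convergent = 0.56. Discriminant |r|: 0.32, 0.65, 0.19, 0.21; count ≥ 0.56 → 1.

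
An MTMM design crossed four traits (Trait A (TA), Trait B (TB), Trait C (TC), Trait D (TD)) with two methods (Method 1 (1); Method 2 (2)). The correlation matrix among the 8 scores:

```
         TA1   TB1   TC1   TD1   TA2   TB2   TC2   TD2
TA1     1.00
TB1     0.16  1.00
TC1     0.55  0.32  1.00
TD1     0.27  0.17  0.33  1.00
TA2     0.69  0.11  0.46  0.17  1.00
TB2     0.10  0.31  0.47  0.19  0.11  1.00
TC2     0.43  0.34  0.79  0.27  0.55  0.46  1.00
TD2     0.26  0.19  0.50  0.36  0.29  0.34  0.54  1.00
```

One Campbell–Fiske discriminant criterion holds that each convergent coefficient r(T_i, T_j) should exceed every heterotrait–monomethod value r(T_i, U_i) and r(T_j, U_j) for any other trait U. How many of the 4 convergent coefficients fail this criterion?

Convergent coefficients and their comparison sets:
TA (methods 1·2): 0.69 vs {0.16, 0.11, 0.55, 0.55, 0.27, 0.29} → pass.
TB (methods 1·2): 0.31 vs {0.16, 0.11, 0.32, 0.46, 0.17, 0.34} → fail.
TC (methods 1·2): 0.79 vs {0.55, 0.55, 0.32, 0.46, 0.33, 0.54} → pass.
TD (methods 1·2): 0.36 vs {0.27, 0.29, 0.17, 0.34, 0.33, 0.54} → fail.
2 of 4 fail.

2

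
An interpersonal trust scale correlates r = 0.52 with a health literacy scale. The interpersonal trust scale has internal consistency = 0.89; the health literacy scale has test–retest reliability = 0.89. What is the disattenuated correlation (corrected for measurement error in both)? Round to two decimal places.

r_true = r_obs / √(r_xx · r_yy) = 0.52 / √(0.89 × 0.89) = 0.52 / √0.7921 = 0.52 / 0.8900 ≈ 0.58.

0.58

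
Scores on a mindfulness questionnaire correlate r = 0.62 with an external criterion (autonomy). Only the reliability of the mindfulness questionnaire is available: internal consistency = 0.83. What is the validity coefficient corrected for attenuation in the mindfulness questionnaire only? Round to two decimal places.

0.68

Single correction: r_c = r_obs / √r_xx = 0.62 / √0.83 = 0.62 / 0.9110 ≈ 0.68.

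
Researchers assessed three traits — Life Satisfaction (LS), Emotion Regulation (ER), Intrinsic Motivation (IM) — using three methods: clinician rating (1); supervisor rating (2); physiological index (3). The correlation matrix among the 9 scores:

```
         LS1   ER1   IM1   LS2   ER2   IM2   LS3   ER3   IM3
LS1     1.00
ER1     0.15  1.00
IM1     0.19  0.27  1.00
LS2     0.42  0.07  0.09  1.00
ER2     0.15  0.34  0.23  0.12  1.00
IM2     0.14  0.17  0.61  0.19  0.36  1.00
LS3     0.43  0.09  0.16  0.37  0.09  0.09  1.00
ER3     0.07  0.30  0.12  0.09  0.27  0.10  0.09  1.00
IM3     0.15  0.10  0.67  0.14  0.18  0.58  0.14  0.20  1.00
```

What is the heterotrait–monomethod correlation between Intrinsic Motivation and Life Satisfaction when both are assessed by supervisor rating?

0.19

Different traits, same method: r(IM2, LS2) = 0.19.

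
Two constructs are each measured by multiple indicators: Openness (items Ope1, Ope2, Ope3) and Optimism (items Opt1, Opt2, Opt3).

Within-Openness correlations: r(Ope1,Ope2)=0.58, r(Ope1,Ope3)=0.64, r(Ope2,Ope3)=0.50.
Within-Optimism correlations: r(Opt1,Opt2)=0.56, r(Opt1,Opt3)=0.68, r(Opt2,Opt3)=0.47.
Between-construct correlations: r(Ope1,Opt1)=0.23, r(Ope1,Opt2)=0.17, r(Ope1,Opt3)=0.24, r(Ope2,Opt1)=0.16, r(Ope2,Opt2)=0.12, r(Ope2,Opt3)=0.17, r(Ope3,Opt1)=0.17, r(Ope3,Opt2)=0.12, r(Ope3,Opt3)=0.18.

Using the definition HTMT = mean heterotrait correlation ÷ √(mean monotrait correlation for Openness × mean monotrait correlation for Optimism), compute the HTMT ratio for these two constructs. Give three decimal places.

Mean between = 1.56/9 = 0.1733.
Mean within-Ope = 1.72/3 = 0.5733; mean within-Opt = 1.71/3 = 0.5700.
Geometric mean = √(0.5733 × 0.5700) = 0.5716.
HTMT = 0.1733 / 0.5716 = 0.303.

0.303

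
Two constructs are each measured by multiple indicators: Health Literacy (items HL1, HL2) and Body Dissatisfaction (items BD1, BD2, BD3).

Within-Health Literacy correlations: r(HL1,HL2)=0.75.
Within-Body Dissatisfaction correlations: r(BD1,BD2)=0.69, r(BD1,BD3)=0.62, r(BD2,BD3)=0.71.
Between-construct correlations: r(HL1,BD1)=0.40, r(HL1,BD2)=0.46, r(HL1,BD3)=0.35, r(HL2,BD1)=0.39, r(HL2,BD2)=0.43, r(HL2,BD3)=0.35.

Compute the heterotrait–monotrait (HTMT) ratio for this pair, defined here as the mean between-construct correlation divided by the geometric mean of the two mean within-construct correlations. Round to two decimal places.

Mean between = 2.38/6 = 0.3967.
Mean within-HL = 0.75/1 = 0.7500; mean within-BD = 2.02/3 = 0.6733.
Geometric mean = √(0.7500 × 0.6733) = 0.7106.
HTMT = 0.3967 / 0.7106 = 0.56.

0.56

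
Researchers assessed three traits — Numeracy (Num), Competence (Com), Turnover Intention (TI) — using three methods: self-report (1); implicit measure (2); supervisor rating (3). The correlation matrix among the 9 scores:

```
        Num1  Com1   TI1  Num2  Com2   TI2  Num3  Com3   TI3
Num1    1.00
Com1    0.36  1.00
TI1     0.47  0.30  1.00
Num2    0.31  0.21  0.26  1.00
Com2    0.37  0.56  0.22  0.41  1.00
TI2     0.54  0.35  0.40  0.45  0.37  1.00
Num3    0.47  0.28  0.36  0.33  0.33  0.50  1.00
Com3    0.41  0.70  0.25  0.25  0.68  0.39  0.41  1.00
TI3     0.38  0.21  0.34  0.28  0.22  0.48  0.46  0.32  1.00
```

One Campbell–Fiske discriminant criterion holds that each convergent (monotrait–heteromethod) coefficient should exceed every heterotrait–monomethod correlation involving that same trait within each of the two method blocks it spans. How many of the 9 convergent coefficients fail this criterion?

5

Checking each validity diagonal entry against its comparison values:
Num (methods 1·2): 0.31 vs {0.36, 0.41, 0.47, 0.45} → fail.
Num (methods 1·3): 0.47 vs {0.36, 0.41, 0.47, 0.46} → fail.
Num (methods 2·3): 0.33 vs {0.41, 0.41, 0.45, 0.46} → fail.
Com (methods 1·2): 0.56 vs {0.36, 0.41, 0.30, 0.37} → pass.
Com (methods 1·3): 0.70 vs {0.36, 0.41, 0.30, 0.32} → pass.
Com (methods 2·3): 0.68 vs {0.41, 0.41, 0.37, 0.32} → pass.
TI (methods 1·2): 0.40 vs {0.47, 0.45, 0.30, 0.37} → fail.
TI (methods 1·3): 0.34 vs {0.47, 0.46, 0.30, 0.32} → fail.
TI (methods 2·3): 0.48 vs {0.45, 0.46, 0.37, 0.32} → pass.
5 of 9 fail.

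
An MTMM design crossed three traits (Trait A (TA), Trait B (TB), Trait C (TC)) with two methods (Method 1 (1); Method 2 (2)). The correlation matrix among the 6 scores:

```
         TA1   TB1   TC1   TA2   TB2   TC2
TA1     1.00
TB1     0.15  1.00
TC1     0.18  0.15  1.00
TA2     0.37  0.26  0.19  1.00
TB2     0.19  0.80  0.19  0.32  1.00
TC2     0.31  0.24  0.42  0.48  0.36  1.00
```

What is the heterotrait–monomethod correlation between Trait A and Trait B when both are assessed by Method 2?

0.32

Different traits, same method: r(TA2, TB2) = 0.32.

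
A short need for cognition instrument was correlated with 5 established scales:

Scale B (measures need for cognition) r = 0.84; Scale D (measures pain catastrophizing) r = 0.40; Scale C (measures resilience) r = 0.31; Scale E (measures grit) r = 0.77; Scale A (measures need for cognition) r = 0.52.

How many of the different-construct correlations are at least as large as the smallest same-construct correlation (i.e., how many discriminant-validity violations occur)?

Convergent (same construct = need for cognition): Scale B, Scale A.
Smallest convergent = 0.52. Discriminant values: 0.40, 0.31, 0.77; count ≥ 0.52 → 1.

1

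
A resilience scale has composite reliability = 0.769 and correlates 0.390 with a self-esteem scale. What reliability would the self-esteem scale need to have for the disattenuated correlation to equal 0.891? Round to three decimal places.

0.249

r_true = r_obs / √(r_xx · r_yy) ⇒ 0.891 = 0.390 / √(0.769 · r_yy).
√(0.769 · r_yy) = 0.390 / 0.891 = 0.4377; 0.769 · r_yy = 0.1916; r_yy = 0.1916 / 0.769 ≈ 0.249.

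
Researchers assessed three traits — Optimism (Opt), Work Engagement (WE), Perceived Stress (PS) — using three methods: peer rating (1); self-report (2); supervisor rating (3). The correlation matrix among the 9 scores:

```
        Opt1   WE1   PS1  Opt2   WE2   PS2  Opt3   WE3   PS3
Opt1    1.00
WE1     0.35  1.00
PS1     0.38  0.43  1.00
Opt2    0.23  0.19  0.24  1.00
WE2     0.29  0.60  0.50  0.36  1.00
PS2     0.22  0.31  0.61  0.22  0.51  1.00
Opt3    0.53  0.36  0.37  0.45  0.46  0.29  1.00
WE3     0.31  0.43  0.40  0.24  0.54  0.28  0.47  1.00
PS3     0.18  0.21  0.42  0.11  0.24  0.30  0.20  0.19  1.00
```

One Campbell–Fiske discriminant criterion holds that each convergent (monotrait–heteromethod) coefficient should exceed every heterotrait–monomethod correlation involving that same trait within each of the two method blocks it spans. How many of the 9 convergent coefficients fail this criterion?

Each convergent coefficient versus the relevant comparison correlations:
Opt (methods 1·2): 0.23 vs {0.35, 0.36, 0.38, 0.22} → fail.
Opt (methods 1·3): 0.53 vs {0.35, 0.47, 0.38, 0.20} → pass.
Opt (methods 2·3): 0.45 vs {0.36, 0.47, 0.22, 0.20} → fail.
WE (methods 1·2): 0.60 vs {0.35, 0.36, 0.43, 0.51} → pass.
WE (methods 1·3): 0.43 vs {0.35, 0.47, 0.43, 0.19} → fail.
WE (methods 2·3): 0.54 vs {0.36, 0.47, 0.51, 0.19} → pass.
PS (methods 1·2): 0.61 vs {0.38, 0.22, 0.43, 0.51} → pass.
PS (methods 1·3): 0.42 vs {0.38, 0.20, 0.43, 0.19} → fail.
PS (methods 2·3): 0.30 vs {0.22, 0.20, 0.51, 0.19} → fail.
5 of 9 fail.

5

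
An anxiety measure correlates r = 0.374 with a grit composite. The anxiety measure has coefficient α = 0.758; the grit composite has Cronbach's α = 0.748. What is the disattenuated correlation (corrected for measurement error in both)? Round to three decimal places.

r_true = r_obs / √(r_xx · r_yy) = 0.374 / √(0.758 × 0.748) = 0.374 / √0.566984 = 0.374 / 0.7530 ≈ 0.497.

0.497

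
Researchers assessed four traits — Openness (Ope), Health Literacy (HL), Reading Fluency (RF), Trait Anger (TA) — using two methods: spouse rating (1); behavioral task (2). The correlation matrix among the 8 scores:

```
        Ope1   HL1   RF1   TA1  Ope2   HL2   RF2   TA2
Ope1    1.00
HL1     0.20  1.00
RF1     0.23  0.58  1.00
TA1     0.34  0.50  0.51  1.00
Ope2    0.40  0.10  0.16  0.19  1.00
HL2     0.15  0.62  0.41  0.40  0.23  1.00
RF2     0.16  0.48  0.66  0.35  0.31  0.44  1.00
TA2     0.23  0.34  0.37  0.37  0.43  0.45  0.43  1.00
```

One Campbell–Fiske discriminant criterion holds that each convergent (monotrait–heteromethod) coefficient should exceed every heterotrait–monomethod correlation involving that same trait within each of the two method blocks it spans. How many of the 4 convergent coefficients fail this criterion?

2

Convergent coefficients and their comparison sets:
Ope (methods 1·2): 0.40 vs {0.20, 0.23, 0.23, 0.31, 0.34, 0.43} → fail.
HL (methods 1·2): 0.62 vs {0.20, 0.23, 0.58, 0.44, 0.50, 0.45} → pass.
RF (methods 1·2): 0.66 vs {0.23, 0.31, 0.58, 0.44, 0.51, 0.43} → pass.
TA (methods 1·2): 0.37 vs {0.34, 0.43, 0.50, 0.45, 0.51, 0.43} → fail.
2 of 4 fail.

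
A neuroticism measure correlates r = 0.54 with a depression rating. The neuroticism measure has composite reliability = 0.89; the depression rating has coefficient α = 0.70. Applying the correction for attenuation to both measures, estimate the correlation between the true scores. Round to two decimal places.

0.68

r_true = r_obs / √(r_xx · r_yy) = 0.54 / √(0.89 × 0.70) = 0.54 / √0.6230 = 0.54 / 0.7893 ≈ 0.68.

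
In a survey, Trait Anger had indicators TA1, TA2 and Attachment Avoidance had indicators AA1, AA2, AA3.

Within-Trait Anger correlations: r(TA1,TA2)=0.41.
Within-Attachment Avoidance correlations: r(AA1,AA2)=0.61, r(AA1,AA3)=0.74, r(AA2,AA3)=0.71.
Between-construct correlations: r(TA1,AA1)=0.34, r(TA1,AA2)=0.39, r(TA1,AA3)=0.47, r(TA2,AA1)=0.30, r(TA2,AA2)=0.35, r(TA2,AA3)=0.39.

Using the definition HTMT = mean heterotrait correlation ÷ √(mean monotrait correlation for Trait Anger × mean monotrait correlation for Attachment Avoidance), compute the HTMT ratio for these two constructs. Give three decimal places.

Mean between = 2.24/6 = 0.3733.
Mean within-TA = 0.41/1 = 0.4100; mean within-AA = 2.06/3 = 0.6867.
Geometric mean = √(0.4100 × 0.6867) = 0.5306.
HTMT = 0.3733 / 0.5306 = 0.704.

0.704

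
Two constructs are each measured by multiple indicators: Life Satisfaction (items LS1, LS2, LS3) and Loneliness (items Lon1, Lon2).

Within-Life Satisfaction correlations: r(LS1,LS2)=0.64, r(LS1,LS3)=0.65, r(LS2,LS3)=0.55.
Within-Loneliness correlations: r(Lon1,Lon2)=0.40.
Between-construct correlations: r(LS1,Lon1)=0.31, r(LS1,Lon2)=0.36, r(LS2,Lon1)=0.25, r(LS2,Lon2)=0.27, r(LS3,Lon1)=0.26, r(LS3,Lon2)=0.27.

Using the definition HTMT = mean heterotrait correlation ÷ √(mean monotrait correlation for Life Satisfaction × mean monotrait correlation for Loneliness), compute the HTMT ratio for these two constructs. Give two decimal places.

0.58

Between-construct mean = 1.72/6 = 0.2867.
Mean within-LS = 1.84/3 = 0.6133; mean within-Lon = 0.40/1 = 0.4000.
Geometric mean = √(0.6133 × 0.4000) = 0.4953.
HTMT = 0.2867 / 0.4953 = 0.58.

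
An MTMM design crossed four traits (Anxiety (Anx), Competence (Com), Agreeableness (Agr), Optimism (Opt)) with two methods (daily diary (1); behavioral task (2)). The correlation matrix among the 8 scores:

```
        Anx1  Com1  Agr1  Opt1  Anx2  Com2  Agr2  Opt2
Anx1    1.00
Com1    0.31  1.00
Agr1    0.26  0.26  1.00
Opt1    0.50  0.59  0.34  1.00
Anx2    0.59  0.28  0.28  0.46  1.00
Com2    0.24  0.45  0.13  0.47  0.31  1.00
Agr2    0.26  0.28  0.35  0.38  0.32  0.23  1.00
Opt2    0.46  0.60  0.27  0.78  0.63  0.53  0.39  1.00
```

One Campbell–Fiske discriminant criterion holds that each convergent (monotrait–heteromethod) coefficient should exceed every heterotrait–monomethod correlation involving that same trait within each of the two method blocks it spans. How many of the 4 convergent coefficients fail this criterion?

3

Convergent coefficients and their comparison sets:
Anx (methods 1·2): 0.59 vs {0.31, 0.31, 0.26, 0.32, 0.50, 0.63} → fail.
Com (methods 1·2): 0.45 vs {0.31, 0.31, 0.26, 0.23, 0.59, 0.53} → fail.
Agr (methods 1·2): 0.35 vs {0.26, 0.32, 0.26, 0.23, 0.34, 0.39} → fail.
Opt (methods 1·2): 0.78 vs {0.50, 0.63, 0.59, 0.53, 0.34, 0.39} → pass.
3 of 4 fail.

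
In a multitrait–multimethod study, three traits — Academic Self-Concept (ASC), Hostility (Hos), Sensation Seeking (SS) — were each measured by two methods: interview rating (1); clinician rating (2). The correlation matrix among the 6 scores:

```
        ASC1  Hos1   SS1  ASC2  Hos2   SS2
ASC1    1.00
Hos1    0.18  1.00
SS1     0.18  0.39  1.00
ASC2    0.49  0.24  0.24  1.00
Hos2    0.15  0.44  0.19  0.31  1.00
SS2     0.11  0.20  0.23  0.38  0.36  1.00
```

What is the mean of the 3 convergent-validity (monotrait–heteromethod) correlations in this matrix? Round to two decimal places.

0.39

Convergent values: 0.49, 0.44, 0.23; mean = 1.16/3 = 0.39.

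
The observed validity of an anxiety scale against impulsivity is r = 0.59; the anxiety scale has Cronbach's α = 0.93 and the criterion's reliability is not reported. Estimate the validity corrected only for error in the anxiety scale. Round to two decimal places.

Single correction: r_c = r_obs / √r_xx = 0.59 / √0.93 = 0.59 / 0.9644 ≈ 0.61.

0.61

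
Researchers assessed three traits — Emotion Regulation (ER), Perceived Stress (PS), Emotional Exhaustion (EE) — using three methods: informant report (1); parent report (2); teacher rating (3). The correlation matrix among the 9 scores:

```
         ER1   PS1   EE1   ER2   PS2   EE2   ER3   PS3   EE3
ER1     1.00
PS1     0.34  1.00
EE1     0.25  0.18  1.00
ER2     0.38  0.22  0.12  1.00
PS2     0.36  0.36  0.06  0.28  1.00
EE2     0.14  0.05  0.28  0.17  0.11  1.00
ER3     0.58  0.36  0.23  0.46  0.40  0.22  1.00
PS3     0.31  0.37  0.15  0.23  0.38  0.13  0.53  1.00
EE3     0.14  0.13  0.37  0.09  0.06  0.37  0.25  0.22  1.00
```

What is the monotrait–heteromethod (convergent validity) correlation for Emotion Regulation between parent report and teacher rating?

0.46

Same trait (ER), different methods: r(ER2, ER3) = 0.46.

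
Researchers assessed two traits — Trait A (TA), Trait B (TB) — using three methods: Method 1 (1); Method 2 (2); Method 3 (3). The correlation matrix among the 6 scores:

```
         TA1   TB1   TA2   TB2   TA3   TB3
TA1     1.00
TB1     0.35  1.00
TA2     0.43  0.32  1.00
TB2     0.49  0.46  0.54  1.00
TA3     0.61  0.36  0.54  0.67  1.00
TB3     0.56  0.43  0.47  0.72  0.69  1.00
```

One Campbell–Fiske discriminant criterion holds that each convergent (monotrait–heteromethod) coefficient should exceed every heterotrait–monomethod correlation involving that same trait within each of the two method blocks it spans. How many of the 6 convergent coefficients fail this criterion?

5

Convergent coefficients and their comparison sets:
TA (methods 1·2): 0.43 vs {0.35, 0.54} → fail.
TA (methods 1·3): 0.61 vs {0.35, 0.69} → fail.
TA (methods 2·3): 0.54 vs {0.54, 0.69} → fail.
TB (methods 1·2): 0.46 vs {0.35, 0.54} → fail.
TB (methods 1·3): 0.43 vs {0.35, 0.69} → fail.
TB (methods 2·3): 0.72 vs {0.54, 0.69} → pass.
5 of 6 fail.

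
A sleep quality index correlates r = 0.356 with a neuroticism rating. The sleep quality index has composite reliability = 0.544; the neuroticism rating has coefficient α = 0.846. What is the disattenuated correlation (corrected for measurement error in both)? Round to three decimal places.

0.525

r_true = r_obs / √(r_xx · r_yy) = 0.356 / √(0.544 × 0.846) = 0.356 / √0.460224 = 0.356 / 0.6784 ≈ 0.525.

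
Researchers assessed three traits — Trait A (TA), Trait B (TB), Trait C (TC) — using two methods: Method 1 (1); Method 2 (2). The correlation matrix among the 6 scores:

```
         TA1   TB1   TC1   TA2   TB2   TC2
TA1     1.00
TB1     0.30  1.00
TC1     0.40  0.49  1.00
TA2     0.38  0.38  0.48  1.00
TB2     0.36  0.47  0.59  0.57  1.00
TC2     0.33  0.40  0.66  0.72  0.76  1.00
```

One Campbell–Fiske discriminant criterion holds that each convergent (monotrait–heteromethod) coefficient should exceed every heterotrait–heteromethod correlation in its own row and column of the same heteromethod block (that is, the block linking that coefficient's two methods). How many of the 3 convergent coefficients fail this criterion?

Checking each validity diagonal entry against its comparison values:
TA (methods 1·2): 0.38 vs {0.36, 0.38, 0.33, 0.48} → fail.
TB (methods 1·2): 0.47 vs {0.38, 0.36, 0.40, 0.59} → fail.
TC (methods 1·2): 0.66 vs {0.48, 0.33, 0.59, 0.40} → pass.
2 of 3 fail.

2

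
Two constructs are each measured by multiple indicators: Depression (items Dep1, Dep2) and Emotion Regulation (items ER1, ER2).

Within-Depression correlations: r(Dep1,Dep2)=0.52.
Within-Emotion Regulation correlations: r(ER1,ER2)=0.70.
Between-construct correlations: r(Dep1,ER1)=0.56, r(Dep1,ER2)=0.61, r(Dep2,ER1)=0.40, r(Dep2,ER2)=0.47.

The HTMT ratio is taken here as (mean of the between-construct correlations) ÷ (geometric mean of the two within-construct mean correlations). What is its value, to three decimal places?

Between-construct mean = 2.04/4 = 0.5100.
Mean within-Dep = 0.52/1 = 0.5200; mean within-ER = 0.70/1 = 0.7000.
Geometric mean = √(0.5200 × 0.7000) = 0.6033.
HTMT = 0.5100 / 0.6033 = 0.845.

0.845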